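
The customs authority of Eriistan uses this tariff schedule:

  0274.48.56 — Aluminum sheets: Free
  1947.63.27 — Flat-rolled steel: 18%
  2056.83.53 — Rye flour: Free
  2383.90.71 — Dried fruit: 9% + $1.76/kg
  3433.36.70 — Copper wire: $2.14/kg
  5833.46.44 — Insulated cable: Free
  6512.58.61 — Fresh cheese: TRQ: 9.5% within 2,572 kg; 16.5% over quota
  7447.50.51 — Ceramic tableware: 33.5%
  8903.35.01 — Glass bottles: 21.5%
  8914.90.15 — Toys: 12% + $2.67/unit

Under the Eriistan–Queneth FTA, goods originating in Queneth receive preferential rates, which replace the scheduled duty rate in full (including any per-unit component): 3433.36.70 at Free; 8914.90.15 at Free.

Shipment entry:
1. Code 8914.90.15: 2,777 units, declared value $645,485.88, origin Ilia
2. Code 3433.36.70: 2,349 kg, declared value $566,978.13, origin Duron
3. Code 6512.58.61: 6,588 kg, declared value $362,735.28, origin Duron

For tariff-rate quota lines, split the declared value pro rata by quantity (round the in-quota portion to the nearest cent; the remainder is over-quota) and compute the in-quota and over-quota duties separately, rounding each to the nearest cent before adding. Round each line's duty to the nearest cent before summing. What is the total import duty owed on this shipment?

Line 1 (8914.90.15, Ilia, 2,777 units, $645,485.88):
Base rate for 8914.90.15 is 12% + $2.67/unit.
8914.90.15 has an FTA preferential rate, but origin Ilia is not Queneth; base rate stands.
Duty = $645,485.88 × 12% + 2,777 × $2.67 = $84,872.90.
Line 2 (3433.36.70, Duron, 2,349 kg, $566,978.13):
Base rate for 3433.36.70 is $2.14/kg.
3433.36.70 has an FTA preferential rate, but origin Duron is not Queneth; base rate stands.
Duty = 2,349 × $2.14 = $5,026.86.
Line 3 (6512.58.61, Duron, 6,588 kg, $362,735.28):
Code 6512.58.61 is under a tariff-rate quota (threshold 2,572 kg). In-quota: 2,572 kg at 9.5%; over-quota: 4,016 kg at 16.5%.
Pro-rata value split: in-quota = $362,735.28 × 2,572/6,588 = $141,614.32; over-quota = $362,735.28 − $141,614.32 = $221,120.96.
In-quota duty = $141,614.32 × 9.5% = $13,453.36. Over-quota duty = $221,120.96 × 16.5% = $36,484.96.
Line duty = $13,453.36 + $36,484.96 = $49,938.32.
Total = $84,872.90 + $5,026.86 + $49,938.32 = $139,838.08.

$139,838.08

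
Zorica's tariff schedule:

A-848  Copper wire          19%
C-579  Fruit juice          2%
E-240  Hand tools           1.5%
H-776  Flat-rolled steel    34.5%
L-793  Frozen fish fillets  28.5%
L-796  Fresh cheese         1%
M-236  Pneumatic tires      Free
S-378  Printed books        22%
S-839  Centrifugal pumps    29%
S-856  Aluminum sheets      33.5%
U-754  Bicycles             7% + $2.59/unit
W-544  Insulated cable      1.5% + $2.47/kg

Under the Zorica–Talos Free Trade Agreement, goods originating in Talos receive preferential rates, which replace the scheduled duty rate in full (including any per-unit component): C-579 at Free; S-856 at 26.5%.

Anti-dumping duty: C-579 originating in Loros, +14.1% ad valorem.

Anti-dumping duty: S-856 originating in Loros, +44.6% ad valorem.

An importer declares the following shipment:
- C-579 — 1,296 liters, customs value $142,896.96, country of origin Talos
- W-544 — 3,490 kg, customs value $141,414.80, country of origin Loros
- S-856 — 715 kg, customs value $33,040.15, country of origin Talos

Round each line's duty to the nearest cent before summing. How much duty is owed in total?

$19,497.16

Line 1 (C-579, Talos, 1,296 liters, $142,896.96):
Base rate for C-579 is 2%.
Origin Talos qualifies under the Zorica–Talos agreement and C-579 is covered: preferential rate Free applies instead.
The additional-duty order on C-579 targets Loros, not Talos; it does not apply.
Duty = $142,896.96 × 0% = $0.00.
Line 2 (W-544, Loros, 3,490 kg, $141,414.80):
Base rate for W-544 is 1.5% + $2.47/kg.
Duty = $141,414.80 × 1.5% + 3,490 × $2.47 = $10,741.52.
Line 3 (S-856, Talos, 715 kg, $33,040.15):
Base rate for S-856 is 33.5%.
Origin Talos qualifies under the Zorica–Talos agreement and S-856 is covered: preferential rate 26.5% applies instead.
The additional-duty order on S-856 targets Loros, not Talos; it does not apply.
Duty = $33,040.15 × 26.5% = $8,755.64.
Total = $0.00 + $10,741.52 + $8,755.64 = $19,497.16.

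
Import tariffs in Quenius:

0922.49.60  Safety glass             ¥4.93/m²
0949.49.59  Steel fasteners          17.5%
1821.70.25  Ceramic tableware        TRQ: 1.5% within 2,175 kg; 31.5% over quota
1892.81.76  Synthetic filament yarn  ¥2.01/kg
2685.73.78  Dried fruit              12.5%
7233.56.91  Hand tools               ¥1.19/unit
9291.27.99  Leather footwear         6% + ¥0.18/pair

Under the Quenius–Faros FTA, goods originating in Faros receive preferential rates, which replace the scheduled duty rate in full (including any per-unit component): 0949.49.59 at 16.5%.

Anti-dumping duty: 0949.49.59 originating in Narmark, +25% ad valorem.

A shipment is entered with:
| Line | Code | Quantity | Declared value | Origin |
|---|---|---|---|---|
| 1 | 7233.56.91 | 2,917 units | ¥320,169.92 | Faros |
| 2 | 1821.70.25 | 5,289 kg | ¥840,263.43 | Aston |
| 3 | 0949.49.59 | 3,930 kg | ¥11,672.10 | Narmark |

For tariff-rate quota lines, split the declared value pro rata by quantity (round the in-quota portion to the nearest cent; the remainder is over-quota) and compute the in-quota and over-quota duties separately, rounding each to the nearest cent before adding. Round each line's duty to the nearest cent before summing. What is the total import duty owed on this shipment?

¥169,452.17

Line 1 (7233.56.91, Faros, 2,917 units, ¥320,169.92):
Base rate for 7233.56.91 is ¥1.19/unit.
Origin Faros is the FTA partner but 7233.56.91 is not on the preference list; base rate stands.
Duty = 2,917 × ¥1.19 = ¥3,471.23.
Line 2 (1821.70.25, Aston, 5,289 kg, ¥840,263.43):
Code 1821.70.25 is under a tariff-rate quota (threshold 2,175 kg). In-quota: 2,175 kg at 1.5%; over-quota: 3,114 kg at 31.5%.
Pro-rata value split: in-quota = ¥840,263.43 × 2,175/5,289 = ¥345,542.25; over-quota = ¥840,263.43 − ¥345,542.25 = ¥494,721.18.
In-quota duty = ¥345,542.25 × 1.5% = ¥5,183.13. Over-quota duty = ¥494,721.18 × 31.5% = ¥155,837.17.
Line duty = ¥5,183.13 + ¥155,837.17 = ¥161,020.30.
Line 3 (0949.49.59, Narmark, 3,930 kg, ¥11,672.10):
Base rate for 0949.49.59 is 17.5%.
0949.49.59 has an FTA preferential rate, but origin Narmark is not Faros; base rate stands.
Additional duty on 0949.49.59 from Narmark: +25%. Applied ad valorem rate: 17.5% + 25% = 42.5%.
Duty = ¥11,672.10 × 42.5% = ¥4,960.64.
Total = ¥3,471.23 + ¥161,020.30 + ¥4,960.64 = ¥169,452.17.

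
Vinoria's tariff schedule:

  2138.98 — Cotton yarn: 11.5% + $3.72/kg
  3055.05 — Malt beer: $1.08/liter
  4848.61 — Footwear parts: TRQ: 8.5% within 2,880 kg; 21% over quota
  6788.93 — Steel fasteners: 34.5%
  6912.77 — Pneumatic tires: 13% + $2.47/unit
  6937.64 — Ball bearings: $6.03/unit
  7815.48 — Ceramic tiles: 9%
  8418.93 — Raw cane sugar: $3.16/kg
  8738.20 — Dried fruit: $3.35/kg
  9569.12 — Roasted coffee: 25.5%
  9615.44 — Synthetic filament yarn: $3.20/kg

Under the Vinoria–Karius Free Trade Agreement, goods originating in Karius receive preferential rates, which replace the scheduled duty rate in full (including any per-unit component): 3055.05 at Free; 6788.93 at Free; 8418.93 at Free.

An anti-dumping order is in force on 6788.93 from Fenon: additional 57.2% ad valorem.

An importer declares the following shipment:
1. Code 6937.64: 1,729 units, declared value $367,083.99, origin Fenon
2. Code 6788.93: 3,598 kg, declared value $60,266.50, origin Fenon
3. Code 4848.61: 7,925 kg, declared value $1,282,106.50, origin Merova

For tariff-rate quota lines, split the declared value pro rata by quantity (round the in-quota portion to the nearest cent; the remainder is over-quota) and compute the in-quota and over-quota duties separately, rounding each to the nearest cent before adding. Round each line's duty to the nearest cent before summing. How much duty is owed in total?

Line 1 (6937.64, Fenon, 1,729 units, $367,083.99):
Base rate for 6937.64 is $6.03/unit.
Duty = 1,729 × $6.03 = $10,425.87.
Line 2 (6788.93, Fenon, 3,598 kg, $60,266.50):
Base rate for 6788.93 is 34.5%.
6788.93 has an FTA preferential rate, but origin Fenon is not Karius; base rate stands.
Additional duty on 6788.93 from Fenon: +57.2%. Applied ad valorem rate: 34.5% + 57.2% = 91.7%.
Duty = $60,266.50 × 91.7% = $55,264.38.
Line 3 (4848.61, Merova, 7,925 kg, $1,282,106.50):
Code 4848.61 is under a tariff-rate quota (threshold 2,880 kg). In-quota: 2,880 kg at 8.5%; over-quota: 5,045 kg at 21%.
Pro-rata value split: in-quota = $1,282,106.50 × 2,880/7,925 = $465,926.40; over-quota = $1,282,106.50 − $465,926.40 = $816,180.10.
In-quota duty = $465,926.40 × 8.5% = $39,603.74. Over-quota duty = $816,180.10 × 21% = $171,397.82.
Line duty = $39,603.74 + $171,397.82 = $211,001.56.
Total = $10,425.87 + $55,264.38 + $211,001.56 = $276,691.81.

$276,691.81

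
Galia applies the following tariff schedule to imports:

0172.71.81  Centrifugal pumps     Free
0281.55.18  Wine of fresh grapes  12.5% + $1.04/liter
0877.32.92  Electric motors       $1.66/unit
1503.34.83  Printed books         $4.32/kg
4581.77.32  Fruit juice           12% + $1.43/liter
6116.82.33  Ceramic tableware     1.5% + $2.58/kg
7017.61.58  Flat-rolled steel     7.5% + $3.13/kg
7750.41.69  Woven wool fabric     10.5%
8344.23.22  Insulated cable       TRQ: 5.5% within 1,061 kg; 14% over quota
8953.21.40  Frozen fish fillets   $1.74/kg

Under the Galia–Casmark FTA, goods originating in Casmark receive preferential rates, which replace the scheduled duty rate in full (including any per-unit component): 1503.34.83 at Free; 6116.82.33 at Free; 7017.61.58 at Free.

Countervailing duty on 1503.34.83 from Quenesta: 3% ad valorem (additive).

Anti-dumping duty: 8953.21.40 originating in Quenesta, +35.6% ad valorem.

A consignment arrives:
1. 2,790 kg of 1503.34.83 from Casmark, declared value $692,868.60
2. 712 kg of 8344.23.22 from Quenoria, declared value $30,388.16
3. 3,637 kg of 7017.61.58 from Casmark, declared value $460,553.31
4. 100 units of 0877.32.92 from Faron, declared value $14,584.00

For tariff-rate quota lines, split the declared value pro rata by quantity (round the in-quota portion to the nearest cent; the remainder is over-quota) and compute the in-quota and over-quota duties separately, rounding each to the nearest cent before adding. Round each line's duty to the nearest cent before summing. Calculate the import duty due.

Line 1 (1503.34.83, Casmark, 2,790 kg, $692,868.60):
Base rate for 1503.34.83 is $4.32/kg.
Origin Casmark qualifies under the Galia–Casmark agreement and 1503.34.83 is covered: preferential rate Free applies instead.
The additional-duty order on 1503.34.83 targets Quenesta, not Casmark; it does not apply.
Duty = $692,868.60 × 0% = $0.00.
Line 2 (8344.23.22, Quenoria, 712 kg, $30,388.16):
Code 8344.23.22 is under a tariff-rate quota (threshold 1,061 kg). Quantity 712 kg is within the quota, so the in-quota rate 5.5% applies to the full value.
Duty = $30,388.16 × 5.5% = $1,671.35.
Line 3 (7017.61.58, Casmark, 3,637 kg, $460,553.31):
Base rate for 7017.61.58 is 7.5% + $3.13/kg.
Origin Casmark qualifies under the Galia–Casmark agreement and 7017.61.58 is covered: preferential rate Free applies instead.
Duty = $460,553.31 × 0% = $0.00.
Line 4 (0877.32.92, Faron, 100 units, $14,584.00):
Base rate for 0877.32.92 is $1.66/unit.
Duty = 100 × $1.66 = $166.00.
Total = $0.00 + $1,671.35 + $0.00 + $166.00 = $1,837.35.

$1,837.35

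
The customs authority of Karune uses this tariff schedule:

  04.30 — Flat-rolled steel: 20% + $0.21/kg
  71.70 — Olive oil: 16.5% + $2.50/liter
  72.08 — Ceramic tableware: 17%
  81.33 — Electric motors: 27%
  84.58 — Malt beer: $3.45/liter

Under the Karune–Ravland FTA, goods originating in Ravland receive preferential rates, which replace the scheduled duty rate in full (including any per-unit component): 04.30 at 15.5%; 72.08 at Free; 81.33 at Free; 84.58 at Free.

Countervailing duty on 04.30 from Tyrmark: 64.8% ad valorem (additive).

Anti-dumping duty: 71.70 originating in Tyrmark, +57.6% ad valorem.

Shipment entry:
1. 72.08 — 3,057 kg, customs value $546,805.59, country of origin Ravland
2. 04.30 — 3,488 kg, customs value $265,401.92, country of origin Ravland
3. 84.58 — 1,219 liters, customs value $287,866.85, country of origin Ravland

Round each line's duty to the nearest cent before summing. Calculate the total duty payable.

Line 1 (72.08, Ravland, 3,057 kg, $546,805.59):
Base rate for 72.08 is 17%.
Origin Ravland qualifies under the Karune–Ravland agreement and 72.08 is covered: preferential rate Free applies instead.
Duty = $546,805.59 × 0% = $0.00.
Line 2 (04.30, Ravland, 3,488 kg, $265,401.92):
Base rate for 04.30 is 20% + $0.21/kg.
Origin Ravland qualifies under the Karune–Ravland agreement and 04.30 is covered: preferential rate 15.5% applies instead.
The additional-duty order on 04.30 targets Tyrmark, not Ravland; it does not apply.
Duty = $265,401.92 × 15.5% = $41,137.30.
Line 3 (84.58, Ravland, 1,219 liters, $287,866.85):
Base rate for 84.58 is $3.45/liter.
Origin Ravland qualifies under the Karune–Ravland agreement and 84.58 is covered: preferential rate Free applies instead.
Duty = $287,866.85 × 0% = $0.00.
Total = $0.00 + $41,137.30 + $0.00 = $41,137.30.

$41,137.30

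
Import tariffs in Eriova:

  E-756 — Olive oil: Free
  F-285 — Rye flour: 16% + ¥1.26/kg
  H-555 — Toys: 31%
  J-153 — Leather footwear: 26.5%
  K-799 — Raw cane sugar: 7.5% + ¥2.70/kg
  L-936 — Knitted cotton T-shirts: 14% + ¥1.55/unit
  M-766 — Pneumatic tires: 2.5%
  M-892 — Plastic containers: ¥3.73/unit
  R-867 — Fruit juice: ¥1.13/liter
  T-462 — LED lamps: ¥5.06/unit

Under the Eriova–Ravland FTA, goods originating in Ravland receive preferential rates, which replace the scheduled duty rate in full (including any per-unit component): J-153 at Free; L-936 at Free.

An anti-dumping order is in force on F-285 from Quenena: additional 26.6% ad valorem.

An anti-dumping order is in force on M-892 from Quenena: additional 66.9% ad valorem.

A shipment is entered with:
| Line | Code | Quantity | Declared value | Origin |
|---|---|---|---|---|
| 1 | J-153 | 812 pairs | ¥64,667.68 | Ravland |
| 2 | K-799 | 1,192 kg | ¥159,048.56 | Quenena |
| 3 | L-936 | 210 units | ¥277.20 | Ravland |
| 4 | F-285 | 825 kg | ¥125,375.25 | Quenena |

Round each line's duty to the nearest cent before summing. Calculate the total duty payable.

¥69,596.40

Line 1 (J-153, Ravland, 812 pairs, ¥64,667.68):
Base rate for J-153 is 26.5%.
Origin Ravland qualifies under the Eriova–Ravland agreement and J-153 is covered: preferential rate Free applies instead.
Duty = ¥64,667.68 × 0% = ¥0.00.
Line 2 (K-799, Quenena, 1,192 kg, ¥159,048.56):
Base rate for K-799 is 7.5% + ¥2.70/kg.
Duty = ¥159,048.56 × 7.5% + 1,192 × ¥2.70 = ¥15,147.04.
Line 3 (L-936, Ravland, 210 units, ¥277.20):
Base rate for L-936 is 14% + ¥1.55/unit.
Origin Ravland qualifies under the Eriova–Ravland agreement and L-936 is covered: preferential rate Free applies instead.
Duty = ¥277.20 × 0% = ¥0.00.
Line 4 (F-285, Quenena, 825 kg, ¥125,375.25):
Base rate for F-285 is 16% + ¥1.26/kg.
Additional duty on F-285 from Quenena: +26.6%. Applied ad valorem rate: 16% + 26.6% = 42.6%.
Duty = ¥125,375.25 × 42.6% + 825 × ¥1.26 = ¥54,449.36.
Total = ¥0.00 + ¥15,147.04 + ¥0.00 + ¥54,449.36 = ¥69,596.40.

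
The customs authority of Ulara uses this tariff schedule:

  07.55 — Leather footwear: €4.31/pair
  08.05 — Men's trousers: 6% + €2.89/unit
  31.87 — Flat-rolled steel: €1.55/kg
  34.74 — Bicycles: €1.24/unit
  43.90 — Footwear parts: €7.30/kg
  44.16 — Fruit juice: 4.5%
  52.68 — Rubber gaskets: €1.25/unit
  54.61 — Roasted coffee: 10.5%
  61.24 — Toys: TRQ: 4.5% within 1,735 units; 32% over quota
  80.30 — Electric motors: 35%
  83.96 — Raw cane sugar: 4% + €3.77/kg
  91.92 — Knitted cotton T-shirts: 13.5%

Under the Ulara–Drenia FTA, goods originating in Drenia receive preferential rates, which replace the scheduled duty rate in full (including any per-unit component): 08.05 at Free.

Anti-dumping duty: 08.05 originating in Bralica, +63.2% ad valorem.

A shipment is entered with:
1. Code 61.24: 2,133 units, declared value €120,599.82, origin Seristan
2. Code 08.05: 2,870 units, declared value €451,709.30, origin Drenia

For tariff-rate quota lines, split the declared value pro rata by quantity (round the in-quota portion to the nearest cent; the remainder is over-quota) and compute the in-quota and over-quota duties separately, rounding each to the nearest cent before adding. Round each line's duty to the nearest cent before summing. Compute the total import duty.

Line 1 (61.24, Seristan, 2,133 units, €120,599.82):
Code 61.24 is under a tariff-rate quota (threshold 1,735 units). In-quota: 1,735 units at 4.5%; over-quota: 398 units at 32%.
Pro-rata value split: in-quota = €120,599.82 × 1,735/2,133 = €98,096.90; over-quota = €120,599.82 − €98,096.90 = €22,502.92.
In-quota duty = €98,096.90 × 4.5% = €4,414.36. Over-quota duty = €22,502.92 × 32% = €7,200.93.
Line duty = €4,414.36 + €7,200.93 = €11,615.29.
Line 2 (08.05, Drenia, 2,870 units, €451,709.30):
Base rate for 08.05 is 6% + €2.89/unit.
Origin Drenia qualifies under the Ulara–Drenia agreement and 08.05 is covered: preferential rate Free applies instead.
The additional-duty order on 08.05 targets Bralica, not Drenia; it does not apply.
Duty = €451,709.30 × 0% = €0.00.
Total = €11,615.29 + €0.00 = €11,615.29.

€11,615.29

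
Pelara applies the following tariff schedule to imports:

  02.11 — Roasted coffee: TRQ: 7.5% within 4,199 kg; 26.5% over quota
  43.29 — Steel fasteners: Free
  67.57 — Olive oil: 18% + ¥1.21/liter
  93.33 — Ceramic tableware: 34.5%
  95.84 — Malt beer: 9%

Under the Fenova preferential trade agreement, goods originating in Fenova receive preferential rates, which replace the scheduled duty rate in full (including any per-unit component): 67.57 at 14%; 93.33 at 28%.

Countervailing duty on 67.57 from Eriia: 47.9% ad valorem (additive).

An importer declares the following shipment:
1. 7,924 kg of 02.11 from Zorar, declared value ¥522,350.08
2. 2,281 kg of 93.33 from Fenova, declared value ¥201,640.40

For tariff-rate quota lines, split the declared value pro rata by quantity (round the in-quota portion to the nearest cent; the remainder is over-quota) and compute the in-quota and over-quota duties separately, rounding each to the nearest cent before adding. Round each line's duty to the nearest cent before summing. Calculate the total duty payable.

Line 1 (02.11, Zorar, 7,924 kg, ¥522,350.08):
Code 02.11 is under a tariff-rate quota (threshold 4,199 kg). In-quota: 4,199 kg at 7.5%; over-quota: 3,725 kg at 26.5%.
Pro-rata value split: in-quota = ¥522,350.08 × 4,199/7,924 = ¥276,798.08; over-quota = ¥522,350.08 − ¥276,798.08 = ¥245,552.00.
In-quota duty = ¥276,798.08 × 7.5% = ¥20,759.86. Over-quota duty = ¥245,552.00 × 26.5% = ¥65,071.28.
Line duty = ¥20,759.86 + ¥65,071.28 = ¥85,831.14.
Line 2 (93.33, Fenova, 2,281 kg, ¥201,640.40):
Base rate for 93.33 is 34.5%.
Origin Fenova qualifies under the Pelara–Fenova agreement and 93.33 is covered: preferential rate 28% applies instead.
Duty = ¥201,640.40 × 28% = ¥56,459.31.
Total = ¥85,831.14 + ¥56,459.31 = ¥142,290.45.

¥142,290.45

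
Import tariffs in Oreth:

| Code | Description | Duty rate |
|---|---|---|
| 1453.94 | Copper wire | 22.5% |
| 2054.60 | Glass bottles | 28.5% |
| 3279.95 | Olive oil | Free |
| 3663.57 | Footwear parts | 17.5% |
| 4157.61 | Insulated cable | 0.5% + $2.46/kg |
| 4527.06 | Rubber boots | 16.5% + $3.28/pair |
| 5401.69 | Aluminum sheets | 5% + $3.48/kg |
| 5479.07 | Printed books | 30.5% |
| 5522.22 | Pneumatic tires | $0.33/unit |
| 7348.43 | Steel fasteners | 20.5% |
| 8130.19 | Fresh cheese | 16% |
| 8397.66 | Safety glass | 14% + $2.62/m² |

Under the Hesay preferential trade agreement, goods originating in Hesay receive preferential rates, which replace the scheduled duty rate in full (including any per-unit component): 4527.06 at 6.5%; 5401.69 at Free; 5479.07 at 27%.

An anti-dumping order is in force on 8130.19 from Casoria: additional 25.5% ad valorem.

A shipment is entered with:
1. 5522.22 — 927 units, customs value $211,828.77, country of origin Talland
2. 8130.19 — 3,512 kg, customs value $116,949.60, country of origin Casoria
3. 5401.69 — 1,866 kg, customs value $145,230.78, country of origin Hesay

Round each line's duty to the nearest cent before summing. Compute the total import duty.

Line 1 (5522.22, Talland, 927 units, $211,828.77):
Base rate for 5522.22 is $0.33/unit.
Duty = 927 × $0.33 = $305.91.
Line 2 (8130.19, Casoria, 3,512 kg, $116,949.60):
Base rate for 8130.19 is 16%.
Additional duty on 8130.19 from Casoria: +25.5%. Applied ad valorem rate: 16% + 25.5% = 41.5%.
Duty = $116,949.60 × 41.5% = $48,534.08.
Line 3 (5401.69, Hesay, 1,866 kg, $145,230.78):
Base rate for 5401.69 is 5% + $3.48/kg.
Origin Hesay qualifies under the Oreth–Hesay agreement and 5401.69 is covered: preferential rate Free applies instead.
Duty = $145,230.78 × 0% = $0.00.
Total = $305.91 + $48,534.08 + $0.00 = $48,839.99.

$48,839.99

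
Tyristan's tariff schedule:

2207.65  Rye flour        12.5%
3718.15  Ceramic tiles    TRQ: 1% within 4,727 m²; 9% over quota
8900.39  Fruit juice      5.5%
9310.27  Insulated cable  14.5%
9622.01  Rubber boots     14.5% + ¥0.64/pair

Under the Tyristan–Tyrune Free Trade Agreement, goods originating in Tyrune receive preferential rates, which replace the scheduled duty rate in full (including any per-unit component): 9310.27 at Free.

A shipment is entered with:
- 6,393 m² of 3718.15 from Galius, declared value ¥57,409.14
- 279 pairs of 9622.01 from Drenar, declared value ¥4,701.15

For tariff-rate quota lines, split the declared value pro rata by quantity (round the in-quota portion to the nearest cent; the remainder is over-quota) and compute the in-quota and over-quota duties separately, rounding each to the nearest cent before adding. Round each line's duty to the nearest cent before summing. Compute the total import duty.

¥2,631.17

Line 1 (3718.15, Galius, 6,393 m², ¥57,409.14):
Code 3718.15 is under a tariff-rate quota (threshold 4,727 m²). In-quota: 4,727 m² at 1%; over-quota: 1,666 m² at 9%.
Pro-rata value split: in-quota = ¥57,409.14 × 4,727/6,393 = ¥42,448.46; over-quota = ¥57,409.14 − ¥42,448.46 = ¥14,960.68.
In-quota duty = ¥42,448.46 × 1% = ¥424.48. Over-quota duty = ¥14,960.68 × 9% = ¥1,346.46.
Line duty = ¥424.48 + ¥1,346.46 = ¥1,770.94.
Line 2 (9622.01, Drenar, 279 pairs, ¥4,701.15):
Base rate for 9622.01 is 14.5% + ¥0.64/pair.
Duty = ¥4,701.15 × 14.5% + 279 × ¥0.64 = ¥860.23.
Total = ¥1,770.94 + ¥860.23 = ¥2,631.17.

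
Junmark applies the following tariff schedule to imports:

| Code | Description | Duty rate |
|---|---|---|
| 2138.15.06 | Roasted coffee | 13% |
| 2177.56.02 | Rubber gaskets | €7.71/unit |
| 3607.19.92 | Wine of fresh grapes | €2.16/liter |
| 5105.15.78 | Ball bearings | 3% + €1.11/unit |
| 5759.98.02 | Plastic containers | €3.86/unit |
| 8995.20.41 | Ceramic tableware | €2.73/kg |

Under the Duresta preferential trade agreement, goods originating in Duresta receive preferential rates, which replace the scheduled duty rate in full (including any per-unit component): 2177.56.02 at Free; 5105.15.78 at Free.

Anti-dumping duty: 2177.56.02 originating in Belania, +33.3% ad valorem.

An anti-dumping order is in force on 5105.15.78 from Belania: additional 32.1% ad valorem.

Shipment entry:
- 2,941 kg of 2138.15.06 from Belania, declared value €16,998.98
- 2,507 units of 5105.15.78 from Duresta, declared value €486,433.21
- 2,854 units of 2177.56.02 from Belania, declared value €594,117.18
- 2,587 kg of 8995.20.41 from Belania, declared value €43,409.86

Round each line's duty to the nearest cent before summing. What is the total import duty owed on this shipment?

Line 1 (2138.15.06, Belania, 2,941 kg, €16,998.98):
Base rate for 2138.15.06 is 13%.
Duty = €16,998.98 × 13% = €2,209.87.
Line 2 (5105.15.78, Duresta, 2,507 units, €486,433.21):
Base rate for 5105.15.78 is 3% + €1.11/unit.
Origin Duresta qualifies under the Junmark–Duresta agreement and 5105.15.78 is covered: preferential rate Free applies instead.
The additional-duty order on 5105.15.78 targets Belania, not Duresta; it does not apply.
Duty = €486,433.21 × 0% = €0.00.
Line 3 (2177.56.02, Belania, 2,854 units, €594,117.18):
Base rate for 2177.56.02 is €7.71/unit.
2177.56.02 has an FTA preferential rate, but origin Belania is not Duresta; base rate stands.
Additional duty on 2177.56.02 from Belania: +33.3% ad valorem. Applied ad valorem rate = 33.3%.
Duty = €594,117.18 × 33.3% + 2,854 × €7.71 = €219,845.36.
Line 4 (8995.20.41, Belania, 2,587 kg, €43,409.86):
Base rate for 8995.20.41 is €2.73/kg.
Duty = 2,587 × €2.73 = €7,062.51.
Total = €2,209.87 + €0.00 + €219,845.36 + €7,062.51 = €229,117.74.

€229,117.74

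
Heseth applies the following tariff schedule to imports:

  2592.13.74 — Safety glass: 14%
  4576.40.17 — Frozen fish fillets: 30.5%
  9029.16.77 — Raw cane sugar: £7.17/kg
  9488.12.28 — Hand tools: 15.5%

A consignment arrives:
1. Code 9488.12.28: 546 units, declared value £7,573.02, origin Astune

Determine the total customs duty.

Line 1 (9488.12.28, Astune, 546 units, £7,573.02):
Base rate for 9488.12.28 is 15.5%.
Duty = £7,573.02 × 15.5% = £1,173.82.

£1,173.82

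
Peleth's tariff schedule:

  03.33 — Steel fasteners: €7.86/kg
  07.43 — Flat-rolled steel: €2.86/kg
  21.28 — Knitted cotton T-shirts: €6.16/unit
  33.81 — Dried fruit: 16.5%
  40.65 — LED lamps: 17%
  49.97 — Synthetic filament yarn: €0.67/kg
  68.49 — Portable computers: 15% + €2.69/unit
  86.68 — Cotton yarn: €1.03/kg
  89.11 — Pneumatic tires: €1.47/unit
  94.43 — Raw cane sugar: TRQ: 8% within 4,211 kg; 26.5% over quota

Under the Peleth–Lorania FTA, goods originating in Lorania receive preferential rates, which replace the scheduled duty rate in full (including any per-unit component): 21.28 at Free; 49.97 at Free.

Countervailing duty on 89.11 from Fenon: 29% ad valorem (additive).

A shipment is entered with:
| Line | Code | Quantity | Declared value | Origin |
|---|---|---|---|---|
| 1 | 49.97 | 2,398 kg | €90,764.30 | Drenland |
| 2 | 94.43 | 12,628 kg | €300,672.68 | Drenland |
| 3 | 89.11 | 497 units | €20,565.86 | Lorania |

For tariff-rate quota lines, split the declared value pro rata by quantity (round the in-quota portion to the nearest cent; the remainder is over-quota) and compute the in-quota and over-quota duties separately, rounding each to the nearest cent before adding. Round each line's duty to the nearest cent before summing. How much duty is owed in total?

€63,466.68

Line 1 (49.97, Drenland, 2,398 kg, €90,764.30):
Base rate for 49.97 is €0.67/kg.
49.97 has an FTA preferential rate, but origin Drenland is not Lorania; base rate stands.
Duty = 2,398 × €0.67 = €1,606.66.
Line 2 (94.43, Drenland, 12,628 kg, €300,672.68):
Code 94.43 is under a tariff-rate quota (threshold 4,211 kg). In-quota: 4,211 kg at 8%; over-quota: 8,417 kg at 26.5%.
Pro-rata value split: in-quota = €300,672.68 × 4,211/12,628 = €100,263.91; over-quota = €300,672.68 − €100,263.91 = €200,408.77.
In-quota duty = €100,263.91 × 8% = €8,021.11. Over-quota duty = €200,408.77 × 26.5% = €53,108.32.
Line duty = €8,021.11 + €53,108.32 = €61,129.43.
Line 3 (89.11, Lorania, 497 units, €20,565.86):
Base rate for 89.11 is €1.47/unit.
Origin Lorania is the FTA partner but 89.11 is not on the preference list; base rate stands.
The additional-duty order on 89.11 targets Fenon, not Lorania; it does not apply.
Duty = 497 × €1.47 = €730.59.
Total = €1,606.66 + €61,129.43 + €730.59 = €63,466.68.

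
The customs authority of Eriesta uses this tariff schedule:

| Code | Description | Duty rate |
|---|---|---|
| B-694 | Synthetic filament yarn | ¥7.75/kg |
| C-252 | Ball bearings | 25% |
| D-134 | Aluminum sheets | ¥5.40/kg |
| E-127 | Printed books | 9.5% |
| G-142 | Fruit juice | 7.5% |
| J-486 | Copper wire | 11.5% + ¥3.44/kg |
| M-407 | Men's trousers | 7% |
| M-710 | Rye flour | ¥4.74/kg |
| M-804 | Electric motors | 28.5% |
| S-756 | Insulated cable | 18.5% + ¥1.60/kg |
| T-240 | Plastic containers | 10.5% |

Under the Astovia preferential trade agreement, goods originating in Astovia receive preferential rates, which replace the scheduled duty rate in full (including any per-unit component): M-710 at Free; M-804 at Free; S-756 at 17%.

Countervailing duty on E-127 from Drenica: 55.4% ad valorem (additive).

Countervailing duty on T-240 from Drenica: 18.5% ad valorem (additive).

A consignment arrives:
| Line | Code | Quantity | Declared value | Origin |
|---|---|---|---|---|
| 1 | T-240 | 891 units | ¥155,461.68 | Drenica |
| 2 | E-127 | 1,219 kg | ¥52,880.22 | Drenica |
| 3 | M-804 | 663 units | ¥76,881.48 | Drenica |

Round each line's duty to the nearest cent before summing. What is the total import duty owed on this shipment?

¥101,314.37

Line 1 (T-240, Drenica, 891 units, ¥155,461.68):
Base rate for T-240 is 10.5%.
Additional duty on T-240 from Drenica: +18.5%. Applied ad valorem rate: 10.5% + 18.5% = 29%.
Duty = ¥155,461.68 × 29% = ¥45,083.89.
Line 2 (E-127, Drenica, 1,219 kg, ¥52,880.22):
Base rate for E-127 is 9.5%.
Additional duty on E-127 from Drenica: +55.4%. Applied ad valorem rate: 9.5% + 55.4% = 64.9%.
Duty = ¥52,880.22 × 64.9% = ¥34,319.26.
Line 3 (M-804, Drenica, 663 units, ¥76,881.48):
Base rate for M-804 is 28.5%.
M-804 has an FTA preferential rate, but origin Drenica is not Astovia; base rate stands.
Duty = ¥76,881.48 × 28.5% = ¥21,911.22.
Total = ¥45,083.89 + ¥34,319.26 + ¥21,911.22 = ¥101,314.37.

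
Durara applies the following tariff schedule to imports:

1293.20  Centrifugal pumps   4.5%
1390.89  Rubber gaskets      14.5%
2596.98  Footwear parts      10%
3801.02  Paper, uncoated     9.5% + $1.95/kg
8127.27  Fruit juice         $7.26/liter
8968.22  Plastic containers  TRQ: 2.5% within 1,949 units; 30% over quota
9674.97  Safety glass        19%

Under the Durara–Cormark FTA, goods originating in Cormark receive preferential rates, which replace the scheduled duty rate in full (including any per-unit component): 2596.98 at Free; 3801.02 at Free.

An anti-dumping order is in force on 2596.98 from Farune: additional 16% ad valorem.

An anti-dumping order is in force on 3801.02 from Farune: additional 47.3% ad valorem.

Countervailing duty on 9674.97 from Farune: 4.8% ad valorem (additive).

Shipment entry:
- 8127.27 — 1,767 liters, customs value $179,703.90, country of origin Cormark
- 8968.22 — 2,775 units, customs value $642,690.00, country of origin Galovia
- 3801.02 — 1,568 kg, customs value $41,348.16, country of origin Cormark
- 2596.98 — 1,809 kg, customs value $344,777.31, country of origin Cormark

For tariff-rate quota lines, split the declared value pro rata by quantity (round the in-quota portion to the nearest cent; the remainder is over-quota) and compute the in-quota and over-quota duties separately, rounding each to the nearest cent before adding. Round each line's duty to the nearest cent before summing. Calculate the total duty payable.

$81,503.61

Line 1 (8127.27, Cormark, 1,767 liters, $179,703.90):
Base rate for 8127.27 is $7.26/liter.
Origin Cormark is the FTA partner but 8127.27 is not on the preference list; base rate stands.
Duty = 1,767 × $7.26 = $12,828.42.
Line 2 (8968.22, Galovia, 2,775 units, $642,690.00):
Code 8968.22 is under a tariff-rate quota (threshold 1,949 units). In-quota: 1,949 units at 2.5%; over-quota: 826 units at 30%.
Pro-rata value split: in-quota = $642,690.00 × 1,949/2,775 = $451,388.40; over-quota = $642,690.00 − $451,388.40 = $191,301.60.
In-quota duty = $451,388.40 × 2.5% = $11,284.71. Over-quota duty = $191,301.60 × 30% = $57,390.48.
Line duty = $11,284.71 + $57,390.48 = $68,675.19.
Line 3 (3801.02, Cormark, 1,568 kg, $41,348.16):
Base rate for 3801.02 is 9.5% + $1.95/kg.
Origin Cormark qualifies under the Durara–Cormark agreement and 3801.02 is covered: preferential rate Free applies instead.
The additional-duty order on 3801.02 targets Farune, not Cormark; it does not apply.
Duty = $41,348.16 × 0% = $0.00.
Line 4 (2596.98, Cormark, 1,809 kg, $344,777.31):
Base rate for 2596.98 is 10%.
Origin Cormark qualifies under the Durara–Cormark agreement and 2596.98 is covered: preferential rate Free applies instead.
The additional-duty order on 2596.98 targets Farune, not Cormark; it does not apply.
Duty = $344,777.31 × 0% = $0.00.
Total = $12,828.42 + $68,675.19 + $0.00 + $0.00 = $81,503.61.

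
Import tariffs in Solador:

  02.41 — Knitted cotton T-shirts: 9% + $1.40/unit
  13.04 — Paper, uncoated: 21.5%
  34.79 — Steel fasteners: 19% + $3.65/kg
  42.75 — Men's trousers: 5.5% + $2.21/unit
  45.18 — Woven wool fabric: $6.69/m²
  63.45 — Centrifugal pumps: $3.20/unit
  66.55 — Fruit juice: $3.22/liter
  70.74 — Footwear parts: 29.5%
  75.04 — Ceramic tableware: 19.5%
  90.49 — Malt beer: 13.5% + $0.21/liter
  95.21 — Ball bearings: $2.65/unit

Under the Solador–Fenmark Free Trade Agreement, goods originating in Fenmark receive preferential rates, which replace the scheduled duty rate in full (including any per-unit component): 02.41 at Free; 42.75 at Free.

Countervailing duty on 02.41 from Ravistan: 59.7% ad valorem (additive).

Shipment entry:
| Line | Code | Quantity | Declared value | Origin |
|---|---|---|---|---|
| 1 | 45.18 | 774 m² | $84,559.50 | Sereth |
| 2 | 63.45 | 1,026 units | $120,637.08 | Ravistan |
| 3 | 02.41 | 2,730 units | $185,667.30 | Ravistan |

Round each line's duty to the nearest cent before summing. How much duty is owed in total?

Line 1 (45.18, Sereth, 774 m², $84,559.50):
Base rate for 45.18 is $6.69/m².
Duty = 774 × $6.69 = $5,178.06.
Line 2 (63.45, Ravistan, 1,026 units, $120,637.08):
Base rate for 63.45 is $3.20/unit.
Duty = 1,026 × $3.20 = $3,283.20.
Line 3 (02.41, Ravistan, 2,730 units, $185,667.30):
Base rate for 02.41 is 9% + $1.40/unit.
02.41 has an FTA preferential rate, but origin Ravistan is not Fenmark; base rate stands.
Additional duty on 02.41 from Ravistan: +59.7%. Applied ad valorem rate: 9% + 59.7% = 68.7%.
Duty = $185,667.30 × 68.7% + 2,730 × $1.40 = $131,375.44.
Total = $5,178.06 + $3,283.20 + $131,375.44 = $139,836.70.

$139,836.70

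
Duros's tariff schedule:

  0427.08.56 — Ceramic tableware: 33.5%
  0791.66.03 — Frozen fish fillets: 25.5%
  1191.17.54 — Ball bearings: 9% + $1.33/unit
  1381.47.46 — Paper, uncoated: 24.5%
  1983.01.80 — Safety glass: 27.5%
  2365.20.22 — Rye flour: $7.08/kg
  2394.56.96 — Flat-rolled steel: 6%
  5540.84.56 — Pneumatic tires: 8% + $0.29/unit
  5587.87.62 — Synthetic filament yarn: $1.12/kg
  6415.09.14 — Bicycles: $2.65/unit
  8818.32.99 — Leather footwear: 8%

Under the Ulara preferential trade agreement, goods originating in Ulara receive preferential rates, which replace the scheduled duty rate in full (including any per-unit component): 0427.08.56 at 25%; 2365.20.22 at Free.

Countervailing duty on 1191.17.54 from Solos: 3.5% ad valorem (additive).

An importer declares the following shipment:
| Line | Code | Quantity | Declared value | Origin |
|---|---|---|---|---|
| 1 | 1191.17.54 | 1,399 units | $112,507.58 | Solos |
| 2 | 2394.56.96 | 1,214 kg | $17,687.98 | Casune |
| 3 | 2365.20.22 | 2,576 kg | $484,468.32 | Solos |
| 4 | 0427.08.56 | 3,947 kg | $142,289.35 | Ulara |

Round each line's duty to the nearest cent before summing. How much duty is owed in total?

$70,795.82

Line 1 (1191.17.54, Solos, 1,399 units, $112,507.58):
Base rate for 1191.17.54 is 9% + $1.33/unit.
Additional duty on 1191.17.54 from Solos: +3.5%. Applied ad valorem rate: 9% + 3.5% = 12.5%.
Duty = $112,507.58 × 12.5% + 1,399 × $1.33 = $15,924.12.
Line 2 (2394.56.96, Casune, 1,214 kg, $17,687.98):
Base rate for 2394.56.96 is 6%.
Duty = $17,687.98 × 6% = $1,061.28.
Line 3 (2365.20.22, Solos, 2,576 kg, $484,468.32):
Base rate for 2365.20.22 is $7.08/kg.
2365.20.22 has an FTA preferential rate, but origin Solos is not Ulara; base rate stands.
Duty = 2,576 × $7.08 = $18,238.08.
Line 4 (0427.08.56, Ulara, 3,947 kg, $142,289.35):
Base rate for 0427.08.56 is 33.5%.
Origin Ulara qualifies under the Duros–Ulara agreement and 0427.08.56 is covered: preferential rate 25% applies instead.
Duty = $142,289.35 × 25% = $35,572.34.
Total = $15,924.12 + $1,061.28 + $18,238.08 + $35,572.34 = $70,795.82.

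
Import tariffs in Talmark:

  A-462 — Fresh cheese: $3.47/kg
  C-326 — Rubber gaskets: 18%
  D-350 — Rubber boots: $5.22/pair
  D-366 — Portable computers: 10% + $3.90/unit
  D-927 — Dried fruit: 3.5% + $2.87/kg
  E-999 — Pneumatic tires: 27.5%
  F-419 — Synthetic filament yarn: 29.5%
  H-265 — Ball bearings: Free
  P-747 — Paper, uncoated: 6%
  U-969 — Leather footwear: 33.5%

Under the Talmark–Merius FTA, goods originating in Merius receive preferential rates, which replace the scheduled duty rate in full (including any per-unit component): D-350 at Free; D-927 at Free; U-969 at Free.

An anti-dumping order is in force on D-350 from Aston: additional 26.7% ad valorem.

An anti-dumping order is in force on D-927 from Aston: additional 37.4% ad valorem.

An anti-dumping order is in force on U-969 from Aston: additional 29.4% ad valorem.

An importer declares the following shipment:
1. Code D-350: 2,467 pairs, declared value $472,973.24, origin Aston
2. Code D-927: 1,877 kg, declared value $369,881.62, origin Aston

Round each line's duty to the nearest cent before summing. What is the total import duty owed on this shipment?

Line 1 (D-350, Aston, 2,467 pairs, $472,973.24):
Base rate for D-350 is $5.22/pair.
D-350 has an FTA preferential rate, but origin Aston is not Merius; base rate stands.
Additional duty on D-350 from Aston: +26.7% ad valorem. Applied ad valorem rate = 26.7%.
Duty = $472,973.24 × 26.7% + 2,467 × $5.22 = $139,161.60.
Line 2 (D-927, Aston, 1,877 kg, $369,881.62):
Base rate for D-927 is 3.5% + $2.87/kg.
D-927 has an FTA preferential rate, but origin Aston is not Merius; base rate stands.
Additional duty on D-927 from Aston: +37.4%. Applied ad valorem rate: 3.5% + 37.4% = 40.9%.
Duty = $369,881.62 × 40.9% + 1,877 × $2.87 = $156,668.57.
Total = $139,161.60 + $156,668.57 = $295,830.17.

$295,830.17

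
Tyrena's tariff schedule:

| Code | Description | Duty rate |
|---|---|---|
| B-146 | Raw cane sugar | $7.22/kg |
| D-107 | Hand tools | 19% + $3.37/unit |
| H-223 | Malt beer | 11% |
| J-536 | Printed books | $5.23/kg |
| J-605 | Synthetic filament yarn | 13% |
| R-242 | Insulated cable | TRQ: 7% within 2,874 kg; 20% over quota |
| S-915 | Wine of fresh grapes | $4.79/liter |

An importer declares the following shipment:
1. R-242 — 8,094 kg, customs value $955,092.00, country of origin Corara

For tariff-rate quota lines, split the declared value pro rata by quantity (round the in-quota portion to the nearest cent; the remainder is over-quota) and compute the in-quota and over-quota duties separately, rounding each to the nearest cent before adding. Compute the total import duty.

$146,931.24

Line 1 (R-242, Corara, 8,094 kg, $955,092.00):
Code R-242 is under a tariff-rate quota (threshold 2,874 kg). In-quota: 2,874 kg at 7%; over-quota: 5,220 kg at 20%.
Pro-rata value split: in-quota = $955,092.00 × 2,874/8,094 = $339,132.00; over-quota = $955,092.00 − $339,132.00 = $615,960.00.
In-quota duty = $339,132.00 × 7% = $23,739.24. Over-quota duty = $615,960.00 × 20% = $123,192.00.
Line duty = $23,739.24 + $123,192.00 = $146,931.24.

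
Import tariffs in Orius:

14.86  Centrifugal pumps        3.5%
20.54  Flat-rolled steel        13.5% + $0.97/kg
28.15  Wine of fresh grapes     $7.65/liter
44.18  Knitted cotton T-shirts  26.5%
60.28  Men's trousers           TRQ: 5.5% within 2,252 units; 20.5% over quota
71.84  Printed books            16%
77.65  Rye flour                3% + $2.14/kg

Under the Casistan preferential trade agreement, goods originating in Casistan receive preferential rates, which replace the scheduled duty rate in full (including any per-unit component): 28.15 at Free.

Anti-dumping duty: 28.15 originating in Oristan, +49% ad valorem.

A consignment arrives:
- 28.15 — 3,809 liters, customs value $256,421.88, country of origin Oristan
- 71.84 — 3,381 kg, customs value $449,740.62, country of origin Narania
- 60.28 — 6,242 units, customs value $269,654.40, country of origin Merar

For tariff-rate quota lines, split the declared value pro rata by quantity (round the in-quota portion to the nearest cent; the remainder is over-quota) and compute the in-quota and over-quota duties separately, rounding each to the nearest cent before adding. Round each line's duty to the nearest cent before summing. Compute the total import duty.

Line 1 (28.15, Oristan, 3,809 liters, $256,421.88):
Base rate for 28.15 is $7.65/liter.
28.15 has an FTA preferential rate, but origin Oristan is not Casistan; base rate stands.
Additional duty on 28.15 from Oristan: +49% ad valorem. Applied ad valorem rate = 49%.
Duty = $256,421.88 × 49% + 3,809 × $7.65 = $154,785.57.
Line 2 (71.84, Narania, 3,381 kg, $449,740.62):
Base rate for 71.84 is 16%.
Duty = $449,740.62 × 16% = $71,958.50.
Line 3 (60.28, Merar, 6,242 units, $269,654.40):
Code 60.28 is under a tariff-rate quota (threshold 2,252 units). In-quota: 2,252 units at 5.5%; over-quota: 3,990 units at 20.5%.
Pro-rata value split: in-quota = $269,654.40 × 2,252/6,242 = $97,286.40; over-quota = $269,654.40 − $97,286.40 = $172,368.00.
In-quota duty = $97,286.40 × 5.5% = $5,350.75. Over-quota duty = $172,368.00 × 20.5% = $35,335.44.
Line duty = $5,350.75 + $35,335.44 = $40,686.19.
Total = $154,785.57 + $71,958.50 + $40,686.19 = $267,430.26.

$267,430.26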